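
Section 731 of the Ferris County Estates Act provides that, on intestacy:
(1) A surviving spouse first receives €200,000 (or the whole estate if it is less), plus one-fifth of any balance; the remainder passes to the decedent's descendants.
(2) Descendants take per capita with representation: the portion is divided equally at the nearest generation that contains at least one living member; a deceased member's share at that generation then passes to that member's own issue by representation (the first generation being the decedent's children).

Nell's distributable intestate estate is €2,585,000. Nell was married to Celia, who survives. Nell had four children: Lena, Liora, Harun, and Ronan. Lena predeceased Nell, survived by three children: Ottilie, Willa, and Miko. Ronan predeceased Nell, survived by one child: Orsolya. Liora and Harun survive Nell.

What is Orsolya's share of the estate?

Celia first takes €200,000, leaving a balance of €2,385,000. Celia then takes one-fifth of the balance (€477,000), for a total of €677,000. The remaining €1,908,000 passes to the descendants.
The descendants' portion (€1,908,000) is divided into 4 shares of €477,000: Liora and Harun each take €477,000; Lena's €477,000 share passes to Lena's issue; Ronan's €477,000 share passes to Ronan's issue.
Lena's share (€477,000) is divided into 3 shares of €159,000: Ottilie, Willa, and Miko each take €159,000.
Ronan's share (€477,000) passes entirely to Orsolya.

Orsolya receives €477,000.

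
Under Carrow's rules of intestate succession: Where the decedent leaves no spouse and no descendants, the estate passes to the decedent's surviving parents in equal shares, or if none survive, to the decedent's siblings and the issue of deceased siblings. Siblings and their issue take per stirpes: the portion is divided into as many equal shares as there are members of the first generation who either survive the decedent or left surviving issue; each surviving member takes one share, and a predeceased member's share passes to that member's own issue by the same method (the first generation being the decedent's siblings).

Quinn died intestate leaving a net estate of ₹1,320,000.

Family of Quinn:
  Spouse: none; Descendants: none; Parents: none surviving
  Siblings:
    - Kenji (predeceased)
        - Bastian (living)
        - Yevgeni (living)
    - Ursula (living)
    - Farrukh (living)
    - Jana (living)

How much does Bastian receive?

Bastian receives ₹165,000.

The entire ₹1,320,000 passes to the siblings and their issue.
That amount (₹1,320,000) is divided into 4 shares of ₹330,000: Ursula, Farrukh, and Jana each take ₹330,000; Kenji's ₹330,000 share passes to Kenji's issue.
Kenji's share (₹330,000) is divided into 2 shares of ₹165,000: Bastian and Yevgeni each take ₹165,000.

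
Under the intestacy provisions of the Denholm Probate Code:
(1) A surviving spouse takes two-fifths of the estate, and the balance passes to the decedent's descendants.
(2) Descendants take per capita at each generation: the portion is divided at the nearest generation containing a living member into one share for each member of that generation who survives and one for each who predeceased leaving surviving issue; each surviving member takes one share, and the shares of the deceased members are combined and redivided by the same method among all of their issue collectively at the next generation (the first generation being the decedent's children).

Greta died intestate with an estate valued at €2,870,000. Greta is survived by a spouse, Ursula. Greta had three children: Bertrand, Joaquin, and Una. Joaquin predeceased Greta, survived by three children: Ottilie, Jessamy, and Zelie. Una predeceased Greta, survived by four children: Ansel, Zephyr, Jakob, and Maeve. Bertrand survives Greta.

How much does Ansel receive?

Ansel receives €164,000.

Ursula takes two-fifths of €2,870,000 = €1,148,000. The remaining €1,722,000 passes to the descendants.
The descendants' portion (€1,722,000) is divided at the children's generation into 3 shares of €574,000. Bertrand takes €574,000. The 2 shares of the deceased (Joaquin and Una) are combined into a pool of €1,148,000.
That pool (€1,148,000) is divided at the grandchildren's generation equally among Ottilie, Jessamy, Zelie, Ansel, Zephyr, Jakob, and Maeve: €164,000 each.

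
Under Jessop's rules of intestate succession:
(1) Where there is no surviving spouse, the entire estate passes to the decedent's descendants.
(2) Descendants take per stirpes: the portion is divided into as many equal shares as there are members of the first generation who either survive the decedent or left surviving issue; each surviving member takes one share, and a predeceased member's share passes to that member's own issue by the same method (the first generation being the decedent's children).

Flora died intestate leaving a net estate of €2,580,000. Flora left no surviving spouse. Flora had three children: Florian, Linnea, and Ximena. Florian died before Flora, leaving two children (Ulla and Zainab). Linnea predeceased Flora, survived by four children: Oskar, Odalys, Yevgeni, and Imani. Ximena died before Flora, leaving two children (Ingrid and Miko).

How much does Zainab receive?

The entire €2,580,000 passes to the descendants.
That amount (€2,580,000) is divided into 3 shares of €860,000: Florian's €860,000 share passes to Florian's issue; Linnea's €860,000 share passes to Linnea's issue; Ximena's €860,000 share passes to Ximena's issue.
Florian's share (€860,000) is divided into 2 shares of €430,000: Ulla and Zainab each take €430,000.
Linnea's share (€860,000) is divided into 4 shares of €215,000: Oskar, Odalys, Yevgeni, and Imani each take €215,000.
Ximena's share (€860,000) is divided into 2 shares of €430,000: Ingrid and Miko each take €430,000.

Zainab receives €430,000.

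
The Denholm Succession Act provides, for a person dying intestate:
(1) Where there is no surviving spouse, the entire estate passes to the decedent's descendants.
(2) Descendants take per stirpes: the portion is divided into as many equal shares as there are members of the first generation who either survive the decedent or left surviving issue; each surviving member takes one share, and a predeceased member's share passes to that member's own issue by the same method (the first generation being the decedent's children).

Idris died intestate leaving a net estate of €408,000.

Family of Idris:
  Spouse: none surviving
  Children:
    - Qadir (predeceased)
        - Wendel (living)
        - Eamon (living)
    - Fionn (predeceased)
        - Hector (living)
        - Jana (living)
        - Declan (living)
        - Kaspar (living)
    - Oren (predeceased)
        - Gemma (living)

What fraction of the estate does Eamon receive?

Eamon receives 1/6 of the estate.

The entire €408,000 passes to the descendants.
That amount (€408,000) is divided into 3 shares of €136,000: Qadir's €136,000 share passes to Qadir's issue; Fionn's €136,000 share passes to Fionn's issue; Oren's €136,000 share passes to Oren's issue.
Qadir's share (€136,000) is divided into 2 shares of €68,000: Wendel and Eamon each take €68,000.
Fionn's share (€136,000) is divided into 4 shares of €34,000: Hector, Jana, Declan, and Kaspar each take €34,000.
Oren's share (€136,000) passes entirely to Gemma.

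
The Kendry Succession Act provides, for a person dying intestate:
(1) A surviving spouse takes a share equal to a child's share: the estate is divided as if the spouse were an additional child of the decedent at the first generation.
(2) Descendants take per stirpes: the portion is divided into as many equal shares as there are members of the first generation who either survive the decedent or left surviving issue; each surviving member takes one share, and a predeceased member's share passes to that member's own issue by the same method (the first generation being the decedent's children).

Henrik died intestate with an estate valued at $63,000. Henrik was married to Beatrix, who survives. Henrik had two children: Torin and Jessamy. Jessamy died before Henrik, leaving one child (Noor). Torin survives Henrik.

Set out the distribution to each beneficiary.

The spouse counts as an additional share at the children's level, so there are 3 primary shares of $21,000. Beatrix takes one such share ($21,000).
The children's combined portion ($42,000) is divided into 2 shares of $21,000: Torin takes $21,000; Jessamy's $21,000 share passes to Jessamy's issue.
Jessamy's share ($21,000) passes entirely to Noor.

Beatrix: $21,000; Torin: $21,000; Noor: $21,000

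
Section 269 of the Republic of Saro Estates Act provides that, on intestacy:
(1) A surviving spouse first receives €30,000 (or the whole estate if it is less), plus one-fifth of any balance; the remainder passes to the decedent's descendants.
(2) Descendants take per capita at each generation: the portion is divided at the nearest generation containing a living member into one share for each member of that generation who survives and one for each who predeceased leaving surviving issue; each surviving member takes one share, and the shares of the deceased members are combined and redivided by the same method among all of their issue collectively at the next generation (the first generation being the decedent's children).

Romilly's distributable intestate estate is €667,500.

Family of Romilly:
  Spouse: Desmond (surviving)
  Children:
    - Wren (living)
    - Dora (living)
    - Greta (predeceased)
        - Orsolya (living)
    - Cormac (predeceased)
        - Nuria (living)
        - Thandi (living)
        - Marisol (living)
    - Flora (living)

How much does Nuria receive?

Nuria receives €51,000.

Desmond first takes €30,000, leaving a balance of €637,500. Desmond then takes one-fifth of the balance (€127,500), for a total of €157,500. The remaining €510,000 passes to the descendants.
The descendants' portion (€510,000) is divided at the children's generation into 5 shares of €102,000. Wren, Dora, and Flora each take €102,000. The 2 shares of the deceased (Greta and Cormac) are combined into a pool of €204,000.
That pool (€204,000) is divided at the grandchildren's generation equally among Orsolya, Nuria, Thandi, and Marisol: €51,000 each.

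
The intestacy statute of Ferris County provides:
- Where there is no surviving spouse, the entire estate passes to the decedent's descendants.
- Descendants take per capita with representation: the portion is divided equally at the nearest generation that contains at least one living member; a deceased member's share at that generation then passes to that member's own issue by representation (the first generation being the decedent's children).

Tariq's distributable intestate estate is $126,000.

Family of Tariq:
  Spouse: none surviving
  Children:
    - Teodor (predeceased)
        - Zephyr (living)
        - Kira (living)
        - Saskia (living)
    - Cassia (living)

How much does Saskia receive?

Saskia receives $21,000.

The entire $126,000 passes to the descendants.
That amount ($126,000) is divided into 2 shares of $63,000: Cassia takes $63,000; Teodor's $63,000 share passes to Teodor's issue.
Teodor's share ($63,000) is divided into 3 shares of $21,000: Zephyr, Kira, and Saskia each take $21,000.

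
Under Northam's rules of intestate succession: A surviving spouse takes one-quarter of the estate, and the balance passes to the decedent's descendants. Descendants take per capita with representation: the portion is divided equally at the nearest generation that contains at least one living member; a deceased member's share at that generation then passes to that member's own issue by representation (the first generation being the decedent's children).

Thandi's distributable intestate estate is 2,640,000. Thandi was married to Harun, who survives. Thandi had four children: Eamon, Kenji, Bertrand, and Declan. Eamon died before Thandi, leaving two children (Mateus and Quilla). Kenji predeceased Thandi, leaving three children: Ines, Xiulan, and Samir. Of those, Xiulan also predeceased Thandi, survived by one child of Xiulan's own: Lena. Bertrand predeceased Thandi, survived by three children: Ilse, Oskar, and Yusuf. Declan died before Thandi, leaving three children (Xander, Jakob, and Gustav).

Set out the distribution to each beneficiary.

Harun: 660,000; Mateus: 180,000; Quilla: 180,000; Ines: 180,000; Lena: 180,000; Samir: 180,000; Ilse: 180,000; Oskar: 180,000; Yusuf: 180,000; Xander: 180,000; Jakob: 180,000; Gustav: 180,000

Harun takes one-quarter of 2,640,000 = 660,000. The remaining 1,980,000 passes to the descendants.
No child survives, so the initial division is made at the grandchildren's generation.
The descendants' portion (1,980,000) is divided into 11 shares of 180,000: Mateus, Quilla, Ines, Samir, Ilse, Oskar, Yusuf, Xander, Jakob, and Gustav each take 180,000; Xiulan's 180,000 share passes to Xiulan's issue.
Xiulan's share (180,000) passes entirely to Lena.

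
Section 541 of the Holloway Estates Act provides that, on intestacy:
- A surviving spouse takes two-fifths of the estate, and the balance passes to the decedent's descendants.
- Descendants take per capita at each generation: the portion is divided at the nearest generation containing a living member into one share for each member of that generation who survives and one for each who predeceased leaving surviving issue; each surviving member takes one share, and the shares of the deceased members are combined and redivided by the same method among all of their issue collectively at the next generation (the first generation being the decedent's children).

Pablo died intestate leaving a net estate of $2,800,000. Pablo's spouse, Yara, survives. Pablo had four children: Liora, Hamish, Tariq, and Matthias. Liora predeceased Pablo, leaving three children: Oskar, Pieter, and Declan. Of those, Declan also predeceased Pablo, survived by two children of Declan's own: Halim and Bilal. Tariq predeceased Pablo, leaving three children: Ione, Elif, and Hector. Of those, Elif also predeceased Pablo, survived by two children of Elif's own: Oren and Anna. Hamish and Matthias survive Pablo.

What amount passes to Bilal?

Yara takes two-fifths of $2,800,000 = $1,120,000. The remaining $1,680,000 passes to the descendants.
The descendants' portion ($1,680,000) is divided at the children's generation into 4 shares of $420,000. Hamish and Matthias each take $420,000. The 2 shares of the deceased (Liora and Tariq) are combined into a pool of $840,000.
That pool ($840,000) is divided at the grandchildren's generation into 6 shares of $140,000. Oskar, Pieter, Ione, and Hector each take $140,000. The 2 shares of the deceased (Declan and Elif) are combined into a pool of $280,000.
That pool ($280,000) is divided at the great-grandchildren's generation equally among Halim, Bilal, Oren, and Anna: $70,000 each.

Bilal receives $70,000.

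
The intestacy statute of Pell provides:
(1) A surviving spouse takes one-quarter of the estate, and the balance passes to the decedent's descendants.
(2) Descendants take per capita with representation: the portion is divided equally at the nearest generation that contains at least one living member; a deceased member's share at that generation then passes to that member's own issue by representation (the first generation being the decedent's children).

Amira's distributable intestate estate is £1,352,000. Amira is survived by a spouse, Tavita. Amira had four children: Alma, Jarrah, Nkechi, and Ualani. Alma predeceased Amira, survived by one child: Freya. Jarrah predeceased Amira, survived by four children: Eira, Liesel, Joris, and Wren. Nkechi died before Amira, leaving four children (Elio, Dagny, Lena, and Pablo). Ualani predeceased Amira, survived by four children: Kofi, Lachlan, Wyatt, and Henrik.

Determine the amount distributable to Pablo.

Tavita takes one-quarter of £1,352,000 = £338,000. The remaining £1,014,000 passes to the descendants.
No child survives, so the initial division is made at the grandchildren's generation.
The descendants' portion (£1,014,000) is divided into 13 shares of £78,000: Freya, Eira, Liesel, Joris, Wren, Elio, Dagny, Lena, Pablo, Kofi, Lachlan, Wyatt, and Henrik each take £78,000.

Pablo receives £78,000.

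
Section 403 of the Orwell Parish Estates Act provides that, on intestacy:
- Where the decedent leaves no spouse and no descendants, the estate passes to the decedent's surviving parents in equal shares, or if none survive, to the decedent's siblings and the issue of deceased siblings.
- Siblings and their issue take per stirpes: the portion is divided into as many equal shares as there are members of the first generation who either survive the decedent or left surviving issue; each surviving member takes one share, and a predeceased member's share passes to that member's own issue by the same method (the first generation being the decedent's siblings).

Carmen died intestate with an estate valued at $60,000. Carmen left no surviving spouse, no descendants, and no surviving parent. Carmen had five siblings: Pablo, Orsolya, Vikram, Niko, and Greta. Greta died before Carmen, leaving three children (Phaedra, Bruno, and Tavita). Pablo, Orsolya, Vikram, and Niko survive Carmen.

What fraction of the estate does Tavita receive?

The entire $60,000 passes to the siblings and their issue.
That amount ($60,000) is divided into 5 shares of $12,000: Pablo, Orsolya, Vikram, and Niko each take $12,000; Greta's $12,000 share passes to Greta's issue.
Greta's share ($12,000) is divided into 3 shares of $4,000: Phaedra, Bruno, and Tavita each take $4,000.

Tavita receives 1/15 of the estate.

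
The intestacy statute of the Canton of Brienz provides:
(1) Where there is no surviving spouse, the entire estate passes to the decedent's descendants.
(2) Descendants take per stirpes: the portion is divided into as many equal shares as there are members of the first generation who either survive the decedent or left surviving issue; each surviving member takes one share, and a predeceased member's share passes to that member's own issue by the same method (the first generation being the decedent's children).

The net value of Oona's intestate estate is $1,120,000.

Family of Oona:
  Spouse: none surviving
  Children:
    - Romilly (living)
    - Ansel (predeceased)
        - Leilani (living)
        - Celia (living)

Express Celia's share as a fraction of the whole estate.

The entire $1,120,000 passes to the descendants.
That amount ($1,120,000) is divided into 2 shares of $560,000: Romilly takes $560,000; Ansel's $560,000 share passes to Ansel's issue.
Ansel's share ($560,000) is divided into 2 shares of $280,000: Leilani and Celia each take $280,000.

Celia receives 1/4 of the estate.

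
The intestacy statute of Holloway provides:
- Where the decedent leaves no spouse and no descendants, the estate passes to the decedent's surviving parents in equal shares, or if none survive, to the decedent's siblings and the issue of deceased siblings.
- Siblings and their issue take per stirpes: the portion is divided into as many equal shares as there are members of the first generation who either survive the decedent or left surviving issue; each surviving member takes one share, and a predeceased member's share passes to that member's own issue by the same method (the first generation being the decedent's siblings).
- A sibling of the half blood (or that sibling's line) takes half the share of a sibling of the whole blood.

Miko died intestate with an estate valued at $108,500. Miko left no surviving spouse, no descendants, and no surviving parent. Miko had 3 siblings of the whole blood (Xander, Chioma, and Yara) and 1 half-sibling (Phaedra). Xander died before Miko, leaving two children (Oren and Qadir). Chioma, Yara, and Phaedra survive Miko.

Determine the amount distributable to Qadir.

The entire $108,500 passes to the siblings and their issue.
Counting each half-blood sibling's line as half a unit, there are 7/2 units in $108,500, so one unit is $31,000. Whole-blood lines (Xander, Chioma, and Yara) take $31,000 each; half-blood lines (Phaedra) take $15,500 each.
Xander's share ($31,000) is divided into 2 shares of $15,500: Oren and Qadir each take $15,500.

Qadir receives $15,500.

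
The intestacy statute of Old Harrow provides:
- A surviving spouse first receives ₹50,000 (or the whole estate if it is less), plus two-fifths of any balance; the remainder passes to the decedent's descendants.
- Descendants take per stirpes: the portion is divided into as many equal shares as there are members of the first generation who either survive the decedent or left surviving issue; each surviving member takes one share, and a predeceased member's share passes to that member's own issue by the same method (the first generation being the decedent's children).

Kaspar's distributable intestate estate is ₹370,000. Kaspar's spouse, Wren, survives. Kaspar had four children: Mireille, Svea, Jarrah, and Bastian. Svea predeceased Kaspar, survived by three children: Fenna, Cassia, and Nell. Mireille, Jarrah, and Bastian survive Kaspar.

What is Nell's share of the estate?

Nell receives ₹16,000.

Wren first takes ₹50,000, leaving a balance of ₹320,000. Wren then takes two-fifths of the balance (₹128,000), for a total of ₹178,000. The remaining ₹192,000 passes to the descendants.
The descendants' portion (₹192,000) is divided into 4 shares of ₹48,000: Mireille, Jarrah, and Bastian each take ₹48,000; Svea's ₹48,000 share passes to Svea's issue.
Svea's share (₹48,000) is divided into 3 shares of ₹16,000: Fenna, Cassia, and Nell each take ₹16,000.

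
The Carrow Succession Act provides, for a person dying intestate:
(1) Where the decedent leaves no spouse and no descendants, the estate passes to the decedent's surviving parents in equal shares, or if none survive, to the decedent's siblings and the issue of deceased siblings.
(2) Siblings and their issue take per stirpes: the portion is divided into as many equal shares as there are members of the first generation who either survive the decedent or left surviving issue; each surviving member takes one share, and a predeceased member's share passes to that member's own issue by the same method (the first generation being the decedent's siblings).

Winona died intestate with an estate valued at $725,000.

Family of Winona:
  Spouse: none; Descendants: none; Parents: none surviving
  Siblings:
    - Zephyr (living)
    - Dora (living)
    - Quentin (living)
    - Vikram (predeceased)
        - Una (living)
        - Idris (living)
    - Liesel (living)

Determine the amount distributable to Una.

The entire $725,000 passes to the siblings and their issue.
That amount ($725,000) is divided into 5 shares of $145,000: Zephyr, Dora, Quentin, and Liesel each take $145,000; Vikram's $145,000 share passes to Vikram's issue.
Vikram's share ($145,000) is divided into 2 shares of $72,500: Una and Idris each take $72,500.

Una receives $72,500.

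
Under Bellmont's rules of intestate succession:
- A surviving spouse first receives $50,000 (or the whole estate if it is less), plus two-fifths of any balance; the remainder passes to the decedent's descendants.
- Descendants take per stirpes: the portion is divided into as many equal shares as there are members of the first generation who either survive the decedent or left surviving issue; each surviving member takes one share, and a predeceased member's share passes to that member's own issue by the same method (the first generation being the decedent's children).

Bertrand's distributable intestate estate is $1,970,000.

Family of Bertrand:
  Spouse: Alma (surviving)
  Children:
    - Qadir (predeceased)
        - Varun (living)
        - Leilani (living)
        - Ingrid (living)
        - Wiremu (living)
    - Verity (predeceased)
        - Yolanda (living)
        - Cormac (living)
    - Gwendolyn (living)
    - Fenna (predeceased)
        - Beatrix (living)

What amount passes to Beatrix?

Alma first takes $50,000, leaving a balance of $1,920,000. Alma then takes two-fifths of the balance ($768,000), for a total of $818,000. The remaining $1,152,000 passes to the descendants.
The descendants' portion ($1,152,000) is divided into 4 shares of $288,000: Gwendolyn takes $288,000; Qadir's $288,000 share passes to Qadir's issue; Verity's $288,000 share passes to Verity's issue; Fenna's $288,000 share passes to Fenna's issue.
Qadir's share ($288,000) is divided into 4 shares of $72,000: Varun, Leilani, Ingrid, and Wiremu each take $72,000.
Verity's share ($288,000) is divided into 2 shares of $144,000: Yolanda and Cormac each take $144,000.
Fenna's share ($288,000) passes entirely to Beatrix.

Beatrix receives $288,000.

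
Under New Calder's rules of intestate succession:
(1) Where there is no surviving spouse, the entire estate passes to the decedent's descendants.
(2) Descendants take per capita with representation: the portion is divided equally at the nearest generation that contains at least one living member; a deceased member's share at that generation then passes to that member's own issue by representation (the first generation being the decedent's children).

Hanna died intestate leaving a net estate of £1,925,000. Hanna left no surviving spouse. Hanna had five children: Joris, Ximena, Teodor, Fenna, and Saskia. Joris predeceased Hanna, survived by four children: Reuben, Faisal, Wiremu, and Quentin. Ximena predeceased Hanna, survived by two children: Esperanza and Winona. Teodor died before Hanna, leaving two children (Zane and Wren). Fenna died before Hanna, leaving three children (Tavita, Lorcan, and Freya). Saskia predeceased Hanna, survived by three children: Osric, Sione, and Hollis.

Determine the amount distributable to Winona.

Winona receives £137,500.

The entire £1,925,000 passes to the descendants.
No child survives, so the initial division is made at the grandchildren's generation.
That amount (£1,925,000) is divided into 14 shares of £137,500: Reuben, Faisal, Wiremu, Quentin, Esperanza, Winona, Zane, Wren, Tavita, Lorcan, Freya, Osric, Sione, and Hollis each take £137,500.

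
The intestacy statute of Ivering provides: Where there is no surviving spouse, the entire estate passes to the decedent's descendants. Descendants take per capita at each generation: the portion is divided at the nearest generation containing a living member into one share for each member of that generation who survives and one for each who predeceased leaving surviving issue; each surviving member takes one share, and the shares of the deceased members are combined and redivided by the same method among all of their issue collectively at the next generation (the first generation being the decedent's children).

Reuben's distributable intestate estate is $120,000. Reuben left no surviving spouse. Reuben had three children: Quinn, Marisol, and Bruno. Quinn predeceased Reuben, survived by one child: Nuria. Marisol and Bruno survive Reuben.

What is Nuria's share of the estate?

The entire $120,000 passes to the descendants.
That amount ($120,000) is divided at the children's generation into 3 shares of $40,000. Marisol and Bruno each take $40,000. The remaining share for the deceased Quinn ($40,000) is carried to the next generation.
That pool ($40,000) passes entirely to Nuria, the sole taker at the grandchildren's generation.

Nuria receives $40,000.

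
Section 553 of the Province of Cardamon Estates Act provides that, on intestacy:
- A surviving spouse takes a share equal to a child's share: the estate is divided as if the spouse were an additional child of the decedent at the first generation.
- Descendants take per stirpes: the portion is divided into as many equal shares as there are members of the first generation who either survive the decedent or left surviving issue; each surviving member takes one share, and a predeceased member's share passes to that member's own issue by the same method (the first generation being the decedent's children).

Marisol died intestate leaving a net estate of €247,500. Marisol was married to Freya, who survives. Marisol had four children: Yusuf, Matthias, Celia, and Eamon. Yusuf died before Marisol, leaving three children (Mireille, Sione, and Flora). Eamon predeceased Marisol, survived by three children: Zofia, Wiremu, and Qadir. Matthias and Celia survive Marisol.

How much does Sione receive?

The spouse counts as an additional share at the children's level, so there are 5 primary shares of €49,500. Freya takes one such share (€49,500).
The children's combined portion (€198,000) is divided into 4 shares of €49,500: Matthias and Celia each take €49,500; Yusuf's €49,500 share passes to Yusuf's issue; Eamon's €49,500 share passes to Eamon's issue.
Yusuf's share (€49,500) is divided into 3 shares of €16,500: Mireille, Sione, and Flora each take €16,500.
Eamon's share (€49,500) is divided into 3 shares of €16,500: Zofia, Wiremu, and Qadir each take €16,500.

Sione receives €16,500.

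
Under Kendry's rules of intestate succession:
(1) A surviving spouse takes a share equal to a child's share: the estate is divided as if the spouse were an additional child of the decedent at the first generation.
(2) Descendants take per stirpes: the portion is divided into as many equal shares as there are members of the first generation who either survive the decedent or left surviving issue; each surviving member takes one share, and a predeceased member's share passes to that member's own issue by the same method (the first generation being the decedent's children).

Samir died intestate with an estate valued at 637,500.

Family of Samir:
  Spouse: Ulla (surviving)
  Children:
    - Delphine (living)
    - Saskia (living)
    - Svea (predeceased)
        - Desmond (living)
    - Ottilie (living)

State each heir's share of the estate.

Ulla: 127,500; Delphine: 127,500; Saskia: 127,500; Desmond: 127,500; Ottilie: 127,500

The spouse counts as an additional share at the children's level, so there are 5 primary shares of 127,500. Ulla takes one such share (127,500).
The children's combined portion (510,000) is divided into 4 shares of 127,500: Delphine, Saskia, and Ottilie each take 127,500; Svea's 127,500 share passes to Svea's issue.
Svea's share (127,500) passes entirely to Desmond.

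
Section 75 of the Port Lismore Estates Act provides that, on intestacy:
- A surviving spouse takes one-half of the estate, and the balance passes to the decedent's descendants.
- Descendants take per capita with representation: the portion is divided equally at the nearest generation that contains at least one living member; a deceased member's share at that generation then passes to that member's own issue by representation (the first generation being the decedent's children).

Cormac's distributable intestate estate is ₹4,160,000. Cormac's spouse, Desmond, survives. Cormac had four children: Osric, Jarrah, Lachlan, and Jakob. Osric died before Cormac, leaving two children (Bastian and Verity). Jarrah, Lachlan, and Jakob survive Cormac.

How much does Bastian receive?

Bastian receives ₹260,000.

Desmond takes one-half of ₹4,160,000 = ₹2,080,000. The remaining ₹2,080,000 passes to the descendants.
The descendants' portion (₹2,080,000) is divided into 4 shares of ₹520,000: Jarrah, Lachlan, and Jakob each take ₹520,000; Osric's ₹520,000 share passes to Osric's issue.
Osric's share (₹520,000) is divided into 2 shares of ₹260,000: Bastian and Verity each take ₹260,000.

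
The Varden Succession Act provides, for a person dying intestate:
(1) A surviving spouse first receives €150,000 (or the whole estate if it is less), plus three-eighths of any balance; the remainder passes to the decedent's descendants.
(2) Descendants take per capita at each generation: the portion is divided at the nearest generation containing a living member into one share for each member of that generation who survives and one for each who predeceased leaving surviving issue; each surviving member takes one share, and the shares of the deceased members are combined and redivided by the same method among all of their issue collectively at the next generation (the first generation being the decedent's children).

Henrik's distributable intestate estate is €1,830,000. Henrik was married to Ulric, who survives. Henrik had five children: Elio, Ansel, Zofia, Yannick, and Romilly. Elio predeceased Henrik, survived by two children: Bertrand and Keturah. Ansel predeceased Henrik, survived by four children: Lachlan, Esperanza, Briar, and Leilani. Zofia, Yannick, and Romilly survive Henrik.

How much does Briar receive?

Ulric first takes €150,000, leaving a balance of €1,680,000. Ulric then takes three-eighths of the balance (€630,000), for a total of €780,000. The remaining €1,050,000 passes to the descendants.
The descendants' portion (€1,050,000) is divided at the children's generation into 5 shares of €210,000. Zofia, Yannick, and Romilly each take €210,000. The 2 shares of the deceased (Elio and Ansel) are combined into a pool of €420,000.
That pool (€420,000) is divided at the grandchildren's generation equally among Bertrand, Keturah, Lachlan, Esperanza, Briar, and Leilani: €70,000 each.

Briar receives €70,000.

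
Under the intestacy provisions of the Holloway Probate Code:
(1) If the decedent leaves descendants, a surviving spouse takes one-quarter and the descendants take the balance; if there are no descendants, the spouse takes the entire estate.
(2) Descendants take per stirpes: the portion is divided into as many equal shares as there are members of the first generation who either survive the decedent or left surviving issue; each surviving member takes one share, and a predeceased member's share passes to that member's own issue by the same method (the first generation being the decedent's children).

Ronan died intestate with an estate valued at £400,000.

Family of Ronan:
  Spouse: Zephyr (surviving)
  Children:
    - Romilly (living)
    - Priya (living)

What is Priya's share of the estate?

Zephyr takes one-quarter of £400,000 = £100,000. The remaining £300,000 passes to the descendants.
The descendants' portion (£300,000) is divided into 2 shares of £150,000: Romilly and Priya each take £150,000.

Priya receives £150,000.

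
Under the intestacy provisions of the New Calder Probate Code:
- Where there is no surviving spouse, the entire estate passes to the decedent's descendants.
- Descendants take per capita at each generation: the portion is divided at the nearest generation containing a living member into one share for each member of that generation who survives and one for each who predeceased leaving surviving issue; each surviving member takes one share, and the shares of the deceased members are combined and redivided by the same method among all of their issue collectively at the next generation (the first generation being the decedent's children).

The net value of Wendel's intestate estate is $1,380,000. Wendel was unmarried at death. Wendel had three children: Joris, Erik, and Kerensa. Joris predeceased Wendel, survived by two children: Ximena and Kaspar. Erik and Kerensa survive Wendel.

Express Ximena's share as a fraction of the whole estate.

Ximena receives 1/6 of the estate.

The entire $1,380,000 passes to the descendants.
That amount ($1,380,000) is divided at the children's generation into 3 shares of $460,000. Erik and Kerensa each take $460,000. The remaining share for the deceased Joris ($460,000) is carried to the next generation.
That pool ($460,000) is divided at the grandchildren's generation equally among Ximena and Kaspar: $230,000 each.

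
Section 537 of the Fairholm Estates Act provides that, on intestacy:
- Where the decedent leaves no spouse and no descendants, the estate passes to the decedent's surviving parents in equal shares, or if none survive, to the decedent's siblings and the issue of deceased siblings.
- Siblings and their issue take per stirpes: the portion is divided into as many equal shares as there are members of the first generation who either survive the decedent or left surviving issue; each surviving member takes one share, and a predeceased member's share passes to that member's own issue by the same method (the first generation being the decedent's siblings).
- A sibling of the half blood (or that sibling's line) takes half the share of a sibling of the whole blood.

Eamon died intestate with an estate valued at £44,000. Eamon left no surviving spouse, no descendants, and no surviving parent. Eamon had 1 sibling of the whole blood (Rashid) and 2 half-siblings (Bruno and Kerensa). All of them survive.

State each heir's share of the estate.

The entire £44,000 passes to the siblings and their issue.
Counting each half-blood sibling's line as half a unit, there are 2 units in £44,000, so one unit is £22,000. Whole-blood lines (Rashid) take £22,000 each; half-blood lines (Bruno and Kerensa) take £11,000 each.

Bruno: £11,000; Kerensa: £11,000; Rashid: £22,000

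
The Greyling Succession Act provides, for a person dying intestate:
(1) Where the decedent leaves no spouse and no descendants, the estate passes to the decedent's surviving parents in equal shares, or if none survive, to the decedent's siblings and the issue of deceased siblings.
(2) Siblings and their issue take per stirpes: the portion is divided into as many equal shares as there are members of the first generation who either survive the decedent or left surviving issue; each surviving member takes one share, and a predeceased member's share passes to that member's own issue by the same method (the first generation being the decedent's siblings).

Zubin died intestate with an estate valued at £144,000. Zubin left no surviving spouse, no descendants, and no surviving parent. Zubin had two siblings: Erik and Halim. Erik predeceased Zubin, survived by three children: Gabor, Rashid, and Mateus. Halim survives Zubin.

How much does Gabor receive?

Gabor receives £24,000.

The entire £144,000 passes to the siblings and their issue.
That amount (£144,000) is divided into 2 shares of £72,000: Halim takes £72,000; Erik's £72,000 share passes to Erik's issue.
Erik's share (£72,000) is divided into 3 shares of £24,000: Gabor, Rashid, and Mateus each take £24,000.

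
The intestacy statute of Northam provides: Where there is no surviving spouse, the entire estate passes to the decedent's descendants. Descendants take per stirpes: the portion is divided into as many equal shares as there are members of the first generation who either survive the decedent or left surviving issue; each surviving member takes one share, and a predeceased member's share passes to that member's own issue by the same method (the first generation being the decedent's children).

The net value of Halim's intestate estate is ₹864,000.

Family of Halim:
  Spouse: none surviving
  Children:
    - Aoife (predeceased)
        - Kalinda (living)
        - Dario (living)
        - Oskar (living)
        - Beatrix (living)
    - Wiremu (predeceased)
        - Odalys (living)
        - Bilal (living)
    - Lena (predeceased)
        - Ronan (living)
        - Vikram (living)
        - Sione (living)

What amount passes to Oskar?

The entire ₹864,000 passes to the descendants.
That amount (₹864,000) is divided into 3 shares of ₹288,000: Aoife's ₹288,000 share passes to Aoife's issue; Wiremu's ₹288,000 share passes to Wiremu's issue; Lena's ₹288,000 share passes to Lena's issue.
Aoife's share (₹288,000) is divided into 4 shares of ₹72,000: Kalinda, Dario, Oskar, and Beatrix each take ₹72,000.
Wiremu's share (₹288,000) is divided into 2 shares of ₹144,000: Odalys and Bilal each take ₹144,000.
Lena's share (₹288,000) is divided into 3 shares of ₹96,000: Ronan, Vikram, and Sione each take ₹96,000.

Oskar receives ₹72,000.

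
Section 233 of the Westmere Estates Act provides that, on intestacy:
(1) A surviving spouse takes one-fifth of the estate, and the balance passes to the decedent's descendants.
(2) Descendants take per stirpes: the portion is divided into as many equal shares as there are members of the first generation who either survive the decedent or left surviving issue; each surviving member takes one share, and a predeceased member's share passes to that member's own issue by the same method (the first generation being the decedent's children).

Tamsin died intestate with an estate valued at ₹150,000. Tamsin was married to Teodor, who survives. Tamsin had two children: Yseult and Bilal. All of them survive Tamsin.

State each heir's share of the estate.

Teodor takes one-fifth of ₹150,000 = ₹30,000. The remaining ₹120,000 passes to the descendants.
The descendants' portion (₹120,000) is divided into 2 shares of ₹60,000: Yseult and Bilal each take ₹60,000.

Teodor: ₹30,000; Yseult: ₹60,000; Bilal: ₹60,000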